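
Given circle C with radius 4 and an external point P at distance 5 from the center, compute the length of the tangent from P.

The tangent, radius, and line from the external point to the center form a right triangle.
The right angle is where the tangent meets the radius.
By the Pythagorean theorem: tangent² + 4² = 5²
tangent² = 25 - 16 = 9
tangent = 3

3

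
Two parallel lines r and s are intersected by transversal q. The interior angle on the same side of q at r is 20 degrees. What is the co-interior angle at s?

Co-interior (same-side interior) angles are between the parallel lines on the same side of the transversal.
Unlike corresponding or alternate interior angles, they are supplementary rather than equal.
So the angle = 180 - 20 = 160 degrees.

160 degrees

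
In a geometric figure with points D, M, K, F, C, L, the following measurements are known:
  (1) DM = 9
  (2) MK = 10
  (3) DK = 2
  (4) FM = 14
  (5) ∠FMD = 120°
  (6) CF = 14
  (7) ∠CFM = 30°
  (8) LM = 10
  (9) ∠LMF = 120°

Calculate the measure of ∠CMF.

Step 1: By the law of cosines on triangle MFC: MC² = 14² + 14² − 2·14·14·cos(30°) = 52.52, so MC ≈ 7.25.
Step 2: By the inverse law of cosines on triangle CMF: cos(∠CMF) = (7.25² + 14² − 14²) / (2·7.25·14) = 52.52/202.91 = 0.2588, so ∠CMF = 75°.

Therefore, the measure of angle ∠CMF = 75°.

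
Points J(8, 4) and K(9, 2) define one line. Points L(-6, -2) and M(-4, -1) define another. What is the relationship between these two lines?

Slope of line 1: m1 = (2 - 4)/(9 - 8) = -2/1 = -2
Slope of line 2: m2 = (-1 - -2)/(-4 - -6) = 1/2 = 1/2
m1 * m2 = (-2) * (1/2) = -1 = -1, so the lines are perpendicular.

Perpendicular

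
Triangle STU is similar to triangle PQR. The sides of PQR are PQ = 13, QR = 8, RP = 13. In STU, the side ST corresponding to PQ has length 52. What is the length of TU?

Similar triangles have proportional sides. Setting up the proportion:
ST / PQ = TU / QR
52 / 13 = TU / 8
TU = 8 * 52 / 13 = 32.

32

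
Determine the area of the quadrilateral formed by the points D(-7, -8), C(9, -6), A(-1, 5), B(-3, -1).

The Shoelace formula works by pairing each vertex with the next (cycling back to the first).
For each pair, compute x_i*y_(i+1) - x_(i+1)*y_i:
  (-7*-6 - 9*-8) = 114
  (9*5 - -1*-6) = 39
  (-1*-1 - -3*5) = 16
  (-3*-8 - -7*-1) = 17
Taking half the absolute value of the total: Area = (1/2)(186) = 93.

93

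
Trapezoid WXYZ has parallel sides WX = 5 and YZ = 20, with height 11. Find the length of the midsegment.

The midsegment of a trapezoid = (base1 + base2) / 2
midsegment = (5 + 20) / 2
midsegment = 25 / 2
midsegment = 25/2

25/2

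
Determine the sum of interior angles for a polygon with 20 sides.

The sum of interior angles of an n-sided polygon is (n - 2) * 180.
For n = 20: (20 - 2) * 180 = 18 * 180 = 3240 degrees.

3240 degrees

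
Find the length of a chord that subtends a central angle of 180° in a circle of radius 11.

Chord = 2(11) sin(90°) = 22

22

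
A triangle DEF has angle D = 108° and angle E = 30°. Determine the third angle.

By the triangle angle sum property, the three interior angles of any triangle add up to 180°.
We know angle D = 108° and angle E = 30°, so their sum is 138°.
Therefore angle F = 180° - 138° = 42°.

42 degrees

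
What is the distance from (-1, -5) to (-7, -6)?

The horizontal distance is |-7 - -1| = 6 and the vertical distance is |-6 - -5| = 1.
By the Pythagorean theorem, d = sqrt(6^2 + 1^2) = sqrt(37).

sqrt(37)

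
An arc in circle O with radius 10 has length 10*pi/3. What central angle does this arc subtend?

Arc length L = 2πr × θ/360, so θ = 360L / (2πr).
θ = 360 × 10*pi/3 / (2π × 10)
θ = 60°
θ = 60°

60°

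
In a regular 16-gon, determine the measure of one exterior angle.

Each exterior angle of a regular n-gon is 360 / n.
For n = 16: 360 / 16 = 45/2 degrees.

45/2 degrees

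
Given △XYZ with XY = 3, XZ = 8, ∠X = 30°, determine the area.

Area = (1/2)(3)(8) sin(30°) = (1/2)(3)(8)(1/2) = 6

6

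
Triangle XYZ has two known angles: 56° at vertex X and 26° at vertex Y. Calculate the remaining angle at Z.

Let angle Z = x. Then 56 + 26 + x = 180.
x = 180 - 82 = 98 degrees.

98 degrees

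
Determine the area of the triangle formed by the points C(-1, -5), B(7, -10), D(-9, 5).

Shoelace: Area = (1/2)|-1(-10-5) + 7(5--5) + -9(-5--10)| = (1/2)(40) = 20

20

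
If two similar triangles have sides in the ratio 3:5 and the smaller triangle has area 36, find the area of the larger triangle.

The ratio of areas of similar triangles = (side ratio)^2.
Side ratio = 3:5, so area ratio = 9:25.
Area of the larger triangle / Area of the smaller triangle = 25/9
Area of the larger triangle = 36 * 25/9 = 100

100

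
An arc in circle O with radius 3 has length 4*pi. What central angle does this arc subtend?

Arc length L = 2πr × θ/360, so θ = 360L / (2πr).
θ = 360 × 4*pi / (2π × 3)
θ = 240°
θ = 240°

240°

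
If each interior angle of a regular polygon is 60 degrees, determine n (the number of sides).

Each interior angle of a regular n-gon is (n - 2) * 180 / n.
Setting this equal to 60:
(n - 2) * 180 / n = 60
Each exterior angle = 180 - 60 = 120 degrees.
Since exterior angles sum to 360: n = 360 / 120 = 3.

3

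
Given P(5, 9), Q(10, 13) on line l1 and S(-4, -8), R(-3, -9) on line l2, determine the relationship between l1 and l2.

Slope of line 1: m1 = (13 - 9)/(10 - 5) = 4/5 = 4/5
Slope of line 2: m2 = (-9 - -8)/(-3 - -4) = -1/1 = -1
m1 != m2 (4/5 != -1), so not parallel.
m1 * m2 = (4/5) * (-1) = -4/5 != -1, so not perpendicular.
The lines are neither parallel nor perpendicular.

Neither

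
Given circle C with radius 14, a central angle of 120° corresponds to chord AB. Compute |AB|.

Drop a perpendicular from the center to the chord, bisecting both the chord and the central angle.
Each half-chord = r sin(θ/2) = 14 sin(60°).
The full chord = 2 × 14 × sin(60°) = 14*sqrt(3).

14*sqrt(3)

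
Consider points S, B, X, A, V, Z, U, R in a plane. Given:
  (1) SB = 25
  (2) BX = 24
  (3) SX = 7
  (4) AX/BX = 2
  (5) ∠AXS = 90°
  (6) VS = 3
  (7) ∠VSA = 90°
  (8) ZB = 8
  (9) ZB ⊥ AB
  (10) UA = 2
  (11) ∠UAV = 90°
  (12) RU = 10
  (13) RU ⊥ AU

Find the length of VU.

From the given relations: AX = 2·BX = 2·24 = 48.
Step 1: By the law of cosines on triangle SXA: SA² = 7² + 48² − 2·7·48·cos(90°) = 2353, so SA ≈ 48.51.
Step 2: By the law of cosines on triangle VSA: VA² = 3² + 48.51² − 2·3·48.51·cos(90°) = 2362, so VA ≈ 48.6.
Step 3: By the law of cosines on triangle VAU: VU² = 48.6² + 2² − 2·48.6·2·cos(90°) = 2366, so VU = 13·√14.

Therefore, the length of VU = 13·√14.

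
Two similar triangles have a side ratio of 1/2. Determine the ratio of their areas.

Area ratio = (side ratio)^2 = (1/2)^2 = 1:4.

1:4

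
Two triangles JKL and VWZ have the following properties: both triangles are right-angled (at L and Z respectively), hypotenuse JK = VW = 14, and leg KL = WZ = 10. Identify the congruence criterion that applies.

The given information matches HL: The hypotenuse and one leg of two right triangles are equal (Hypotenuse-Leg).

HL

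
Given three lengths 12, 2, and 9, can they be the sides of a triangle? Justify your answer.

Check the triangle inequality: 2 + 9 = 11 ≤ 12.
Since the sum of two sides does not exceed the third, no triangle can be formed.

No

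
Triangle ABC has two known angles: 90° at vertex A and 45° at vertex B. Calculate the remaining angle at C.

By the triangle angle sum property, the three interior angles of any triangle add up to 180°.
We know angle A = 90° and angle B = 45°, so their sum is 135°.
Therefore angle C = 180° - 135° = 45°.

45 degrees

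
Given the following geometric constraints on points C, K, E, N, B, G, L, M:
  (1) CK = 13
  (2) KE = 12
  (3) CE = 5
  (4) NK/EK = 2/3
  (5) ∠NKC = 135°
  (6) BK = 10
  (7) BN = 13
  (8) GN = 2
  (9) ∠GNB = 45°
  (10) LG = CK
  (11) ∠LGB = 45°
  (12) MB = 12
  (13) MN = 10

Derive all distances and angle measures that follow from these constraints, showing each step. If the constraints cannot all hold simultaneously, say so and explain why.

The constraints are consistent.

From the given relations:
  NK = 2/3·EK = 2/3·12 = 8
  LG = CK = 13

Step 1: From CK = 13, KN = 8, and ∠CKN = 135°, by the law of cosines:
  CN² = CK² + KN² - 2·CK·KN·cos(135°) = 169 + 64 + 147.1 = 380.1
  CN ≈ 19.5

Step 2: From BN = 13, NG = 2, and ∠BNG = 45°, by the law of cosines:
  BG² = BN² + NG² - 2·BN·NG·cos(45°) = 169 + 4 - 36.77 = 136.2
  BG ≈ 11.67

Step 3: From CE = 5, CK = 13, EK = 12, by the inverse law of cosines:
  cos(∠ECK) = (CE² + CK² - EK²) / (2·CE·CK)
  ∠ECK = 67.38°

Step 4: From KB = 10, KN = 8, BN = 13, by the inverse law of cosines:
  cos(∠BKN) = (KB² + KN² - BN²) / (2·KB·KN)
  ∠BKN = 91.79°

Step 5: From KC = 13, KE = 12, CE = 5, by the inverse law of cosines:
  cos(∠CKE) = (KC² + KE² - CE²) / (2·KC·KE)
  ∠CKE = 22.62°

Step 6: From EC = 5, EK = 12, CK = 13, by the inverse law of cosines:
  cos(∠CEK) = (EC² + EK² - CK²) / (2·EC·EK)
  ∠CEK = 90°

Step 7: From NB = 13, NK = 8, BK = 10, by the inverse law of cosines:
  cos(∠BNK) = (NB² + NK² - BK²) / (2·NB·NK)
  ∠BNK = 50.25°

Step 8: From NB = 13, NM = 10, BM = 12, by the inverse law of cosines:
  cos(∠BNM) = (NB² + NM² - BM²) / (2·NB·NM)
  ∠BNM = 61.26°

Step 9: From BK = 10, BN = 13, KN = 8, by the inverse law of cosines:
  cos(∠KBN) = (BK² + BN² - KN²) / (2·BK·BN)
  ∠KBN = 37.96°

Step 10: From BM = 12, BN = 13, MN = 10, by the inverse law of cosines:
  cos(∠MBN) = (BM² + BN² - MN²) / (2·BM·BN)
  ∠MBN = 46.95°

Step 11: From MB = 12, MN = 10, BN = 13, by the inverse law of cosines:
  cos(∠BMN) = (MB² + MN² - BN²) / (2·MB·MN)
  ∠BMN = 71.79°

Step 12: From BG = 11.67, GL = 13, and ∠BGL = 45°, by the law of cosines:
  BL² = BG² + GL² - 2·BG·GL·cos(45°) = 136.2 + 169 - 214.6 = 90.65
  BL ≈ 9.52

Step 13: From CK = 13, CN = 19.5, KN = 8, by the inverse law of cosines:
  cos(∠KCN) = (CK² + CN² - KN²) / (2·CK·CN)
  ∠KCN = 16.87°

Step 14: From NC = 19.5, NK = 8, CK = 13, by the inverse law of cosines:
  cos(∠CNK) = (NC² + NK² - CK²) / (2·NC·NK)
  ∠CNK = 28.13°

Step 15: From BG = 11.67, BN = 13, GN = 2, by the inverse law of cosines:
  cos(∠GBN) = (BG² + BN² - GN²) / (2·BG·BN)
  ∠GBN = 6.96°

Step 16: From GB = 11.67, GN = 2, BN = 13, by the inverse law of cosines:
  cos(∠BGN) = (GB² + GN² - BN²) / (2·GB·GN)
  ∠BGN = 128.04°

Step 17: From BG = 11.67, BL = 9.52, GL = 13, by the inverse law of cosines:
  cos(∠GBL) = (BG² + BL² - GL²) / (2·BG·BL)
  ∠GBL = 74.91°

Step 18: From LB = 9.52, LG = 13, BG = 11.67, by the inverse law of cosines:
  cos(∠BLG) = (LB² + LG² - BG²) / (2·LB·LG)
  ∠BLG = 60.09°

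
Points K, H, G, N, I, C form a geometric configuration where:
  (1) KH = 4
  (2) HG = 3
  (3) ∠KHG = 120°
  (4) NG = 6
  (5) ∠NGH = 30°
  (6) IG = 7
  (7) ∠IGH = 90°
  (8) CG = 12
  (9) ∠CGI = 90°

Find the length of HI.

Step 1: By the law of cosines on triangle HGI: HI² = 3² + 7² − 2·3·7·cos(90°) = 58, so HI = √58.

Therefore, the length of HI = √58.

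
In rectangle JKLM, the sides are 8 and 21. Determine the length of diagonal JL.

d = sqrt(8^2 + 21^2) = sqrt(505)

sqrt(505)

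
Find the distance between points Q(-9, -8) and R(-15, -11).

d = sqrt((-6)^2 + (-3)^2) = sqrt(45) = 3*sqrt(5)

3*sqrt(5)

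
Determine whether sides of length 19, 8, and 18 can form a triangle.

Sort the sides: 8, 18, 19.
It suffices to check that the sum of the two smallest exceeds the largest:
8 + 18 = 26 > 19. ✓
Yes, a valid triangle can be formed.

Yes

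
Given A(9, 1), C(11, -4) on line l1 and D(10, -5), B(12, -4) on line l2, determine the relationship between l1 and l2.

Slope of line 1: m1 = (-4 - 1)/(11 - 9) = -5/2 = -5/2
Slope of line 2: m2 = (-4 - -5)/(12 - 10) = 1/2 = 1/2
m1 != m2 and m1*m2 = -5/4 != -1. Neither.

Neither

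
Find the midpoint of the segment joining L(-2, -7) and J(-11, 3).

The midpoint is the average of the coordinates:
x: (-2 + -11)/2 = -13/2
y: (-7 + 3)/2 = -2
Midpoint = (-13/2, -2)

(-13/2, -2)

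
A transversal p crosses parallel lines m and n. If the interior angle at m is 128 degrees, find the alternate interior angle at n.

Alternate interior angles are equal: 128 degrees.

128 degrees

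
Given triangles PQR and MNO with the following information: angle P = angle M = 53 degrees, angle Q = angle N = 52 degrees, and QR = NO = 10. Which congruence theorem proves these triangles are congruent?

The given information provides:
angle P = angle M = 53 degrees, angle Q = angle N = 52 degrees, and QR = NO = 10
This matches the AAS congruence theorem.
Two pairs of corresponding angles and a non-included side are equal (Angle-Angle-Side).

AAS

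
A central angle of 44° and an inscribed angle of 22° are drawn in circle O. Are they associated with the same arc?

By the inscribed angle theorem, if both angles subtend the same arc, the inscribed angle must be half the central angle.
Half of 44° = 22°, which equals the given inscribed angle of 22°.
Therefore, yes, they correspond to the same arc.

Yes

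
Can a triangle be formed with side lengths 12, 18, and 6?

Check the triangle inequality: 12 + 6 = 18 ≤ 18.
Since the sum of two sides does not exceed the third, no triangle can be formed.

No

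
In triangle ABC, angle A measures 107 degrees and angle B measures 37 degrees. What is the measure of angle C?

Let angle C = x. Then 107 + 37 + x = 180.
x = 180 - 144 = 36 degrees.

36 degrees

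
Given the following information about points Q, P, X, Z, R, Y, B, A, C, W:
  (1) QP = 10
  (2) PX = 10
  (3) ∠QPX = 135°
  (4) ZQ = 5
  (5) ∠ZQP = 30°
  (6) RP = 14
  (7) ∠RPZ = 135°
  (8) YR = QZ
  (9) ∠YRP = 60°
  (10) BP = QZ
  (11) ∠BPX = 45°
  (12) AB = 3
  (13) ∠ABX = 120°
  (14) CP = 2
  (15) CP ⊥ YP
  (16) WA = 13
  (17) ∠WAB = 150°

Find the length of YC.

From the given relations: YR = QZ = 5.
Step 1: By the law of cosines on triangle PRY: PY² = 14² + 5² − 2·14·5·cos(60°) = 151, so PY = √151.
Step 2: By the law of cosines on triangle YPC: YC² = √151² + 2² − 2·√151·2·cos(90°) = 155, so YC = √155.

Therefore, the length of YC = √155.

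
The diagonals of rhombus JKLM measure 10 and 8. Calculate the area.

The diagonals of a rhombus divide it into four right triangles.
Each triangle has legs 10/ 2 = 5 and 8/2 = 4, so each has area (1/2)*5*4 = 10.
Four such triangles give total area = (d1 * d2) / 2 = 40.

40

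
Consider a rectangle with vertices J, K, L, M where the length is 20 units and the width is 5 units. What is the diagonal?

d = sqrt(20^2 + 5^2) = sqrt(425) = 5*sqrt(17)

5*sqrt(17)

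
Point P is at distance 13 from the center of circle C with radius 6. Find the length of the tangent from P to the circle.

The tangent, radius, and line from the external point to the center form a right triangle.
The right angle is where the tangent meets the radius.
By the Pythagorean theorem: tangent² + 6² = 13²
tangent² = 169 - 36 = 133
tangent = sqrt(133)

sqrt(133)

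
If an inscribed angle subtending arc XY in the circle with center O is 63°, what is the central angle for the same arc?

The inscribed angle theorem states that a central angle is always twice any inscribed angle that subtends the same arc.
Since the inscribed angle is 63°, the central angle = 2 × 63° = 126°.

126°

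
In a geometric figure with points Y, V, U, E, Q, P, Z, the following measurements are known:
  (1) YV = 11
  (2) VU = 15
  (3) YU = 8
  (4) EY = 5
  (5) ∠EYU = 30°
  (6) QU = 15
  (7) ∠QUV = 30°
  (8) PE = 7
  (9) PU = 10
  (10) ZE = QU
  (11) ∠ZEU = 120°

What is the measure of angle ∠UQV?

Step 1: By the law of cosines on triangle QUV: QV² = 15² + 15² − 2·15·15·cos(30°) = 60.29, so QV ≈ 7.76.
Step 2: By the inverse law of cosines on triangle UQV: cos(∠UQV) = (15² + 7.76² − 15²) / (2·15·7.76) = 60.29/232.94 = 0.2588, so ∠UQV = 75°.

Therefore, the measure of angle ∠UQV = 75°.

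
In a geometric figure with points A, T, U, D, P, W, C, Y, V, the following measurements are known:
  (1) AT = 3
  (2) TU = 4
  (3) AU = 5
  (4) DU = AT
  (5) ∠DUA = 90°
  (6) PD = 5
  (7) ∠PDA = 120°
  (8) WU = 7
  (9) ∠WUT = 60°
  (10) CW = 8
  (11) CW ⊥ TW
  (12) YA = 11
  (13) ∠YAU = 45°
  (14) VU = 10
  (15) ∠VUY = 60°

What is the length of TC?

Step 1: By the law of cosines on triangle TUW: TW² = 4² + 7² − 2·4·7·cos(60°) = 37, so TW = √37.
Step 2: By the law of cosines on triangle TWC: TC² = √37² + 8² − 2·√37·8·cos(90°) = 101, so TC = √101.

Therefore, the length of TC = √101.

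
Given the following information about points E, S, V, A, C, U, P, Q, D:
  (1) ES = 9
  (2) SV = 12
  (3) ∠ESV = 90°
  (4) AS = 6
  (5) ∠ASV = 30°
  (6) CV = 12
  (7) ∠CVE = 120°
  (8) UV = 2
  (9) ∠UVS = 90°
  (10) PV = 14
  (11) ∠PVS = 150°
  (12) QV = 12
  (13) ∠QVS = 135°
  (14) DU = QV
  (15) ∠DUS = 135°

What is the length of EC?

Step 1: By the law of cosines on triangle ESV: EV² = 9² + 12² − 2·9·12·cos(90°) = 225, so EV = 15.
Step 2: By the law of cosines on triangle EVC: EC² = 15² + 12² − 2·15·12·cos(120°) = 549, so EC = 3·√61.

Therefore, the length of EC = 3·√61.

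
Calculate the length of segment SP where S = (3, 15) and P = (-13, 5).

The horizontal distance is |-13 - 3| = 16 and the vertical distance is |5 - 15| = 10.
By the Pythagorean theorem, d = sqrt(16^2 + 10^2) = sqrt(356) = 2*sqrt(89).

2*sqrt(89)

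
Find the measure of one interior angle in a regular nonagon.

Each interior angle of a regular n-gon is (n - 2) * 180 / n.
For n = 9: (9 - 2) * 180 / 9 = 1260/9 = 140 degrees.

140 degrees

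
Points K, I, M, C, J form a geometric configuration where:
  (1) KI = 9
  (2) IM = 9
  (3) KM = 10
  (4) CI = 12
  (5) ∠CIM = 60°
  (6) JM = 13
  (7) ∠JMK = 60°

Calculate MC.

Step 1: By the law of cosines on triangle MIC: MC² = 9² + 12² − 2·9·12·cos(60°) = 117, so MC = 3·√13.

Therefore, the length of MC = 3·√13.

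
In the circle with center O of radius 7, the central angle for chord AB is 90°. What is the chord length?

Chord = 2(7) sin(45°) = 7*sqrt(2)

7*sqrt(2)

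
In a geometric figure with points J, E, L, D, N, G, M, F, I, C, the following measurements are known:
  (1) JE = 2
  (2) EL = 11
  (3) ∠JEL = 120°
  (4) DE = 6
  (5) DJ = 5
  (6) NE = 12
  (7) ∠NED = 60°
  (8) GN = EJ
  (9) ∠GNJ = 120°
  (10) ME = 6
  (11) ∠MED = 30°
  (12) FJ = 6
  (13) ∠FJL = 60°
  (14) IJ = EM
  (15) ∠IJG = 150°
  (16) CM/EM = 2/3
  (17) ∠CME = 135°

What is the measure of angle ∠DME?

Step 1: By the law of cosines on triangle MED: MD² = 6² + 6² − 2·6·6·cos(30°) = 9.65, so MD ≈ 3.11.
Step 2: By the inverse law of cosines on triangle DME: cos(∠DME) = (3.11² + 6² − 6²) / (2·3.11·6) = 9.65/37.27 = 0.2588, so ∠DME = 75°.

Therefore, the measure of angle ∠DME = 75°.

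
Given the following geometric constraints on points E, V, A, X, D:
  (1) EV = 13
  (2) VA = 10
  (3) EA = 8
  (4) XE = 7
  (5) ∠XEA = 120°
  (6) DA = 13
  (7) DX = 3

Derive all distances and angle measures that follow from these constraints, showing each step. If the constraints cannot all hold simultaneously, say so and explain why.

The constraints are consistent.

Step 1: From AE = 8, EX = 7, and ∠AEX = 120°, by the law of cosines:
  AX² = AE² + EX² - 2·AE·EX·cos(120°) = 64 + 49 + 56 = 169
  AX = 13

Step 2: From EA = 8, EV = 13, AV = 10, by the inverse law of cosines:
  cos(∠AEV) = (EA² + EV² - AV²) / (2·EA·EV)
  ∠AEV = 50.25°

Step 3: From VA = 10, VE = 13, AE = 8, by the inverse law of cosines:
  cos(∠AVE) = (VA² + VE² - AE²) / (2·VA·VE)
  ∠AVE = 37.96°

Step 4: From AE = 8, AV = 10, EV = 13, by the inverse law of cosines:
  cos(∠EAV) = (AE² + AV² - EV²) / (2·AE·AV)
  ∠EAV = 91.79°

Step 5: From AD = 13, AX = 13, DX = 3, by the inverse law of cosines:
  cos(∠DAX) = (AD² + AX² - DX²) / (2·AD·AX)
  ∠DAX = 13.25°

Step 6: From AE = 8, AX = 13, EX = 7, by the inverse law of cosines:
  cos(∠EAX) = (AE² + AX² - EX²) / (2·AE·AX)
  ∠EAX = 27.8°

Step 7: From XA = 13, XD = 3, AD = 13, by the inverse law of cosines:
  cos(∠AXD) = (XA² + XD² - AD²) / (2·XA·XD)
  ∠AXD = 83.37°

Step 8: From XA = 13, XE = 7, AE = 8, by the inverse law of cosines:
  cos(∠AXE) = (XA² + XE² - AE²) / (2·XA·XE)
  ∠AXE = 32.2°

Step 9: From DA = 13, DX = 3, AX = 13, by the inverse law of cosines:
  cos(∠ADX) = (DA² + DX² - AX²) / (2·DA·DX)
  ∠ADX = 83.37°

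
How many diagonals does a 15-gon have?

Total line segments between 15 vertices = C(15,2) = 105.
Subtract the 15 sides: 105 - 15 = 90 diagonals.

90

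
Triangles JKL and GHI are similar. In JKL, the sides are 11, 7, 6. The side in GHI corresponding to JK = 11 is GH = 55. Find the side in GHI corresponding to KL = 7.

Since the triangles are similar, the ratio of corresponding sides is constant.
Scale factor k = GH / JK = 55 / 11 = 5
HI = k * KL = 5 * 7 = 35

35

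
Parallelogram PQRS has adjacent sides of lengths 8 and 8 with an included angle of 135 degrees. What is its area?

The area of a parallelogram equals the product of two adjacent sides times the sine of the included angle.
This is because the height equals 8 * sin(135°) = 4*sqrt(2).
Area = 8 * 4*sqrt(2) = 32*sqrt(2)

32*sqrt(2)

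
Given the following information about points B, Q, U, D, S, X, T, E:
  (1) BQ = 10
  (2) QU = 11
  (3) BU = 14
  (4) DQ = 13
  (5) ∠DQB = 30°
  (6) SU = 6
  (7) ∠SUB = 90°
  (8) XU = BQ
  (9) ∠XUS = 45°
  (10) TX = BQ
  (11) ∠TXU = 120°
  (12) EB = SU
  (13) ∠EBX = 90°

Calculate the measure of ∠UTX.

From the given relations: TX = BQ = 10; XU = BQ = 10.
Step 1: By the law of cosines on triangle TXU: TU² = 10² + 10² − 2·10·10·cos(120°) = 300, so TU = 10·√3.
Step 2: By the inverse law of cosines on triangle UTX: cos(∠UTX) = ((10·√3)² + 10² − 10²) / (2·10·√3·10) = 300/346.41 = 0.866, so ∠UTX = 30°.

Therefore, the measure of angle ∠UTX = 30°.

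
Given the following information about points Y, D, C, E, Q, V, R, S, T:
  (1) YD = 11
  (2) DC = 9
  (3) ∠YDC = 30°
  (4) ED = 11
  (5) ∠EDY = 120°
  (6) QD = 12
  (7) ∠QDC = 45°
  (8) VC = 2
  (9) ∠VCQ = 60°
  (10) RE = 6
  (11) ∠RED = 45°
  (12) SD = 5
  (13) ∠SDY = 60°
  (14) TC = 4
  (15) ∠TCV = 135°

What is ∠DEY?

Step 1: By the law of cosines on triangle EDY: EY² = 11² + 11² − 2·11·11·cos(120°) = 363, so EY = 11·√3.
Step 2: By the inverse law of cosines on triangle DEY: cos(∠DEY) = (11² + (11·√3)² − 11²) / (2·11·11·√3) = 363/419.16 = 0.866, so ∠DEY = 30°.

Therefore, the measure of angle ∠DEY = 30°.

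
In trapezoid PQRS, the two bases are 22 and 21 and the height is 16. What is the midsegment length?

The midsegment of a trapezoid = (base1 + base2) / 2
midsegment = (22 + 21) / 2
midsegment = 43 / 2
midsegment = 43/2

43/2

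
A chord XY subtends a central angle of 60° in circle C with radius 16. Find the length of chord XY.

Chord = 2(16) sin(30°) = 16

16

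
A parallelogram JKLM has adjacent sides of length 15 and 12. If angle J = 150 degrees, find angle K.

Consecutive angles are supplementary: angle K = 180 - 150 = 30 degrees.

30 degrees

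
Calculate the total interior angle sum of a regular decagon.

The sum of interior angles of an n-sided polygon is (n - 2) * 180.
For n = 10: (10 - 2) * 180 = 8 * 180 = 1440 degrees.

1440 degrees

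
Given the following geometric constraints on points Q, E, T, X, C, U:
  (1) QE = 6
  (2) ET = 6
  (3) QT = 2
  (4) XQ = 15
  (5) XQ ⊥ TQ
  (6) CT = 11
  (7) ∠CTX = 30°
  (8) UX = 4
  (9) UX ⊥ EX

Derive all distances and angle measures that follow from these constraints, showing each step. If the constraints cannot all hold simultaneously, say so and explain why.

The constraints are consistent.

Step 1: From TQ = 2, QX = 15, and ∠TQX = 90°, by the law of cosines:
  TX² = TQ² + QX² - 2·TQ·QX·cos(90°) = 4 + 225 - 0 = 229
  TX ≈ 15.13

Step 2: From QE = 6, QT = 2, ET = 6, by the inverse law of cosines:
  cos(∠EQT) = (QE² + QT² - ET²) / (2·QE·QT)
  ∠EQT = 80.41°

Step 3: From EQ = 6, ET = 6, QT = 2, by the inverse law of cosines:
  cos(∠QET) = (EQ² + ET² - QT²) / (2·EQ·ET)
  ∠QET = 19.19°

Step 4: From TE = 6, TQ = 2, EQ = 6, by the inverse law of cosines:
  cos(∠ETQ) = (TE² + TQ² - EQ²) / (2·TE·TQ)
  ∠ETQ = 80.41°

Step 5: From XT = 15.13, TC = 11, and ∠XTC = 30°, by the law of cosines:
  XC² = XT² + TC² - 2·XT·TC·cos(30°) = 229 + 121 - 288.3 = 61.68
  XC ≈ 7.85

Step 6: From TQ = 2, TX = 15.13, QX = 15, by the inverse law of cosines:
  cos(∠QTX) = (TQ² + TX² - QX²) / (2·TQ·TX)
  ∠QTX = 82.41°

Step 7: From XQ = 15, XT = 15.13, QT = 2, by the inverse law of cosines:
  cos(∠QXT) = (XQ² + XT² - QT²) / (2·XQ·XT)
  ∠QXT = 7.59°

Step 8: From XC = 7.85, XT = 15.13, CT = 11, by the inverse law of cosines:
  cos(∠CXT) = (XC² + XT² - CT²) / (2·XC·XT)
  ∠CXT = 44.45°

Step 9: From CT = 11, CX = 7.85, TX = 15.13, by the inverse law of cosines:
  cos(∠TCX) = (CT² + CX² - TX²) / (2·CT·CX)
  ∠TCX = 105.55°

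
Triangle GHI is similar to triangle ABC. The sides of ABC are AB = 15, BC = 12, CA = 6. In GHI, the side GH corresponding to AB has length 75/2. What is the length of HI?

Since the triangles are similar, the ratio of corresponding sides is constant.
Scale factor k = GH / AB = 75/2 / 15 = 5/2
HI = k * BC = 5/2 * 12 = 30

30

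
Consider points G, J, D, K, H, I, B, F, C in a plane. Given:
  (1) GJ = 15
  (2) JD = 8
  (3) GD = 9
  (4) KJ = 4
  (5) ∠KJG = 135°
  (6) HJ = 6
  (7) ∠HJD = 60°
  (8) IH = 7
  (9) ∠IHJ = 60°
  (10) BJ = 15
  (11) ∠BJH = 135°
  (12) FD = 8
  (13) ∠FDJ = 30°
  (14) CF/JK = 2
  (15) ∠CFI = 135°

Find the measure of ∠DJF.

Step 1: By the law of cosines on triangle JDF: JF² = 8² + 8² − 2·8·8·cos(30°) = 17.15, so JF ≈ 4.14.
Step 2: By the inverse law of cosines on triangle DJF: cos(∠DJF) = (8² + 4.14² − 8²) / (2·8·4.14) = 17.15/66.26 = 0.2588, so ∠DJF = 75°.

Therefore, the measure of angle ∠DJF = 75°.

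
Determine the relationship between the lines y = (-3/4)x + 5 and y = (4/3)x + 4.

Slope of line 1: m1 = -3/4
Slope of line 2: m2 = 4/3
Two lines are perpendicular when the product of their slopes is -1 (negative reciprocals).
m1 * m2 = (-3/4) * (4/3) = -1, confirming perpendicularity.

Perpendicular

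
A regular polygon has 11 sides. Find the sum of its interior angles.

The sum of interior angles of an n-sided polygon is (n - 2) * 180.
For n = 11: (11 - 2) * 180 = 9 * 180 = 1620 degrees.

1620 degrees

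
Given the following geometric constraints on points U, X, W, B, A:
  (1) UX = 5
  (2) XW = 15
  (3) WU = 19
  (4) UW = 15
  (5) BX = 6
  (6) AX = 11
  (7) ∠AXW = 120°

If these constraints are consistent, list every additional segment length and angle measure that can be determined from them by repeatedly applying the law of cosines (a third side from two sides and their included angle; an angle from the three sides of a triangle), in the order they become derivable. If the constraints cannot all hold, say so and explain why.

These constraints are not satisfiable: (4) UW = 15 and (3) WU = 19 assign two different lengths to the same segment. No planar figure meets all of them, so nothing further can be derived.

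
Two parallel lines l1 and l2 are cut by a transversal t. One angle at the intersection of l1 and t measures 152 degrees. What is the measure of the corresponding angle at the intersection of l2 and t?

Corresponding angles formed by parallel lines and a transversal are equal.
The given angle is 152 degrees.
The corresponding angle = 152 degrees.

152 degrees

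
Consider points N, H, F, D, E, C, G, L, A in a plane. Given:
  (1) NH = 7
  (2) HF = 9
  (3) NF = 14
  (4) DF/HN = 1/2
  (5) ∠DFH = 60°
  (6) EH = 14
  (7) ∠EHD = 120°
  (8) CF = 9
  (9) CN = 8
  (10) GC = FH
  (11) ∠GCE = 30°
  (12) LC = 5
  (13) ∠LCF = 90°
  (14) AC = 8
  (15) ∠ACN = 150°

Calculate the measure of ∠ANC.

Step 1: By the law of cosines on triangle NCA: NA² = 8² + 8² − 2·8·8·cos(150°) = 238.85, so NA ≈ 15.45.
Step 2: By the inverse law of cosines on triangle ANC: cos(∠ANC) = (15.45² + 8² − 8²) / (2·15.45·8) = 238.85/247.28 = 0.9659, so ∠ANC = 15°.

Therefore, the measure of angle ∠ANC = 15°.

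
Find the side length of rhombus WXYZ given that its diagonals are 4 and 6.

The diagonals of a rhombus bisect each other at right angles.
Half-diagonals: 4/2 = 2 and 6/2 = 3
side = sqrt(2^2 + 3^2)
side = sqrt(4 + 9)
side = sqrt(13)

sqrt(13)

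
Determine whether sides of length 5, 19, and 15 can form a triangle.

Yes.
The triangle inequality requires that the sum of any two sides exceeds the third.
Here 5 + 15 = 20 > 19, so the condition is met.

Yes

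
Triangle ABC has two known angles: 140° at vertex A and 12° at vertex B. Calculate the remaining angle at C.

The interior angles sum to 180°: angle C = 180 - 140 - 12 = 28°.
The triangle is obtuse (angles 140°, 12°, 28°).

28 degrees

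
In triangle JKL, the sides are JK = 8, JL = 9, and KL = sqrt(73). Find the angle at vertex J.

When all three sides of a triangle are known, the law of cosines can be rearranged to find any angle.
cos(C) = (a² + b² - c²) / (2ab) gives cos(J) = 1/2.
Taking the inverse cosine: J = 60°.

60°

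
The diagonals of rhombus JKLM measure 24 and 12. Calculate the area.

The diagonals of a rhombus divide it into four right triangles.
Each triangle has legs 24/ 2 = 12 and 12/2 = 6, so each has area (1/2)*12*6 = 36.
Four such triangles give total area = (d1 * d2) / 2 = 144.

144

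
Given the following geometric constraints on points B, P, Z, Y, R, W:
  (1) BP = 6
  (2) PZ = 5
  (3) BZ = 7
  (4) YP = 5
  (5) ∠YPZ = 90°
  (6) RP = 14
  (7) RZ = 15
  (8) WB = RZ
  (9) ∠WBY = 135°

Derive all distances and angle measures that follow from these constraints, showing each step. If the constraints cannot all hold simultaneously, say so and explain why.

The constraints are consistent.

From the given relations:
  WB = RZ = 15

Step 1: From ZP = 5, PY = 5, and ∠ZPY = 90°, by the law of cosines:
  ZY² = ZP² + PY² - 2·ZP·PY·cos(90°) = 25 + 25 - 0 = 50
  ZY = 5·√2

Step 2: From BP = 6, BZ = 7, PZ = 5, by the inverse law of cosines:
  cos(∠PBZ) = (BP² + BZ² - PZ²) / (2·BP·BZ)
  ∠PBZ = 44.42°

Step 3: From PB = 6, PZ = 5, BZ = 7, by the inverse law of cosines:
  cos(∠BPZ) = (PB² + PZ² - BZ²) / (2·PB·PZ)
  ∠BPZ = 78.46°

Step 4: From PR = 14, PZ = 5, RZ = 15, by the inverse law of cosines:
  cos(∠RPZ) = (PR² + PZ² - RZ²) / (2·PR·PZ)
  ∠RPZ = 91.64°

Step 5: From ZB = 7, ZP = 5, BP = 6, by the inverse law of cosines:
  cos(∠BZP) = (ZB² + ZP² - BP²) / (2·ZB·ZP)
  ∠BZP = 57.12°

Step 6: From ZP = 5, ZR = 15, PR = 14, by the inverse law of cosines:
  cos(∠PZR) = (ZP² + ZR² - PR²) / (2·ZP·ZR)
  ∠PZR = 68.9°

Step 7: From RP = 14, RZ = 15, PZ = 5, by the inverse law of cosines:
  cos(∠PRZ) = (RP² + RZ² - PZ²) / (2·RP·RZ)
  ∠PRZ = 19.46°

Step 8: From ZP = 5, ZY = 5·√2, PY = 5, by the inverse law of cosines:
  cos(∠PZY) = (ZP² + ZY² - PY²) / (2·ZP·ZY)
  ∠PZY = 45°

Step 9: From YP = 5, YZ = 5·√2, PZ = 5, by the inverse law of cosines:
  cos(∠PYZ) = (YP² + YZ² - PZ²) / (2·YP·YZ)
  ∠PYZ = 45°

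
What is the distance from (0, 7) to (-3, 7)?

d = sqrt((-3 - 0)^2 + (7 - 7)^2)
d = sqrt(-3^2 + 0^2)
d = sqrt(9 + 0)
d = sqrt(9) = 3

3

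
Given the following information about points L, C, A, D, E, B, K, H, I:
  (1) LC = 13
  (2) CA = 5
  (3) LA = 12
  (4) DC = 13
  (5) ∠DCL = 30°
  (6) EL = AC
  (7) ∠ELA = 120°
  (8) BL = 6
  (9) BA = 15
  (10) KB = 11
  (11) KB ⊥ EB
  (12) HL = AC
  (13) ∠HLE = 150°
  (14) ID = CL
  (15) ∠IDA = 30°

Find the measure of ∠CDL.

Step 1: By the law of cosines on triangle DCL: DL² = 13² + 13² − 2·13·13·cos(30°) = 45.28, so DL ≈ 6.73.
Step 2: By the inverse law of cosines on triangle CDL: cos(∠CDL) = (13² + 6.73² − 13²) / (2·13·6.73) = 45.28/174.96 = 0.2588, so ∠CDL = 75°.

Therefore, the measure of angle ∠CDL = 75°.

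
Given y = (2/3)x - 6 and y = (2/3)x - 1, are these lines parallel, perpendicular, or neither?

Slope of line 1: m1 = 2/3
Slope of line 2: m2 = 2/3
Two lines are parallel if and only if they have equal slopes (or both are vertical).
Here m1 = m2 = 2/3, confirming the lines are parallel.

Parallel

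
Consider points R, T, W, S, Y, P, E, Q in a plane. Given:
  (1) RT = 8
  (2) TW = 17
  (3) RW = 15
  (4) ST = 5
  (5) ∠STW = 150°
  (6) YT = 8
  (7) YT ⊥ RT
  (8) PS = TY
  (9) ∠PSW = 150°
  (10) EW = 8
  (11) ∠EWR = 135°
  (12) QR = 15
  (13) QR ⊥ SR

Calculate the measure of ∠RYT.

Step 1: By the law of cosines on triangle YTR: YR² = 8² + 8² − 2·8·8·cos(90°) = 128, so YR = 8·√2.
Step 2: By the inverse law of cosines on triangle RYT: cos(∠RYT) = ((8·√2)² + 8² − 8²) / (2·8·√2·8) = 128/181.02 = 0.7071, so ∠RYT = 45°.

Therefore, the measure of angle ∠RYT = 45°.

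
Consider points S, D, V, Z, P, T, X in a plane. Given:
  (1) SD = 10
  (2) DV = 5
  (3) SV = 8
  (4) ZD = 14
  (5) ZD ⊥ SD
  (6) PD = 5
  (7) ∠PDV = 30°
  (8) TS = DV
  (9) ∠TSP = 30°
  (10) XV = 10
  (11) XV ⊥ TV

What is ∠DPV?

Step 1: By the law of cosines on triangle PDV: PV² = 5² + 5² − 2·5·5·cos(30°) = 6.7, so PV ≈ 2.59.
Step 2: By the inverse law of cosines on triangle DPV: cos(∠DPV) = (5² + 2.59² − 5²) / (2·5·2.59) = 6.7/25.88 = 0.2588, so ∠DPV = 75°.

Therefore, the measure of angle ∠DPV = 75°.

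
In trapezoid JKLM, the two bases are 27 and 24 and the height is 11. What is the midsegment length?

midsegment = (27 + 24) / 2 = 51 / 2 = 51/2

51/2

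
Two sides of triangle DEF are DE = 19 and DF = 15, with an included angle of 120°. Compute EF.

Law of cosines: EF^2 = 19^2 + 15^2 - 2(19)(15)cos(120°) = 871, so EF = sqrt(871).

sqrt(871)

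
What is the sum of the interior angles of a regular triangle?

The sum of interior angles of an n-sided polygon is (n - 2) * 180.
For n = 3: (3 - 2) * 180 = 1 * 180 = 180 degrees.

180 degrees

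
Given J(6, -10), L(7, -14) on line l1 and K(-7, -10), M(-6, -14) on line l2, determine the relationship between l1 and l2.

Slope of line 1: m1 = (-14 - -10)/(7 - 6) = -4/1 = -4
Slope of line 2: m2 = (-14 - -10)/(-6 - -7) = -4/1 = -4
Since m1 = m2 = -4, the lines are parallel.

Parallel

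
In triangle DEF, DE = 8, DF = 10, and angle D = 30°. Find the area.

When two sides and the included angle are known, the area formula is (1/2)ab sin(C).
The height from one side to the opposite vertex is 10 sin(30°) = 5.
Area = (1/2) * 8 * 5 = 20.

20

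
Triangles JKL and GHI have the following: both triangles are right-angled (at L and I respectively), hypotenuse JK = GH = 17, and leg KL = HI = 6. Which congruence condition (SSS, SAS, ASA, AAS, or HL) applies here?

Consider the given information: both triangles are right-angled (at L and I respectively), hypotenuse JK = GH = 17, and leg KL = HI = 6
This is not SSS or SAS: SSS requires all three pairs of sides, but we don't have that. SAS requires two sides and the included angle between them.
The correct criterion is HL. The hypotenuse and one leg of two right triangles are equal (Hypotenuse-Leg).

HL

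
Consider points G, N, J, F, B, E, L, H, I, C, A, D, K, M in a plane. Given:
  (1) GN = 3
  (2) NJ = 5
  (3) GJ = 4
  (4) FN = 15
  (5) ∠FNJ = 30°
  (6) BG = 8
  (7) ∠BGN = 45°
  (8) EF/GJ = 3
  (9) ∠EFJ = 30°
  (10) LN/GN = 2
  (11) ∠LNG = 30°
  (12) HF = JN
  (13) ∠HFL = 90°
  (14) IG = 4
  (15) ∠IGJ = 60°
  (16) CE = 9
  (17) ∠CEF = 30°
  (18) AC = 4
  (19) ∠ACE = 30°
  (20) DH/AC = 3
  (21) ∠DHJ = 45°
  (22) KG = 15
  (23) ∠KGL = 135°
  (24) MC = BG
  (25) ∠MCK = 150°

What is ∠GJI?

Step 1: By the law of cosines on triangle JGI: JI² = 4² + 4² − 2·4·4·cos(60°) = 16, so JI = 4.
Step 2: By the inverse law of cosines on triangle GJI: cos(∠GJI) = (4² + 4² − 4²) / (2·4·4) = 16/32 = 0.5, so ∠GJI = 60°.

Therefore, the measure of angle ∠GJI = 60°.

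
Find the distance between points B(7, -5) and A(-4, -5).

The horizontal distance is |-4 - 7| = 11 and the vertical distance is |-5 - -5| = 0.
By the Pythagorean theorem, d = sqrt(11^2 + 0^2) = sqrt(121) = 11.

11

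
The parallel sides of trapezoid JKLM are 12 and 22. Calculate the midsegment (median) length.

midsegment = (12 + 22) / 2 = 34 / 2 = 17

17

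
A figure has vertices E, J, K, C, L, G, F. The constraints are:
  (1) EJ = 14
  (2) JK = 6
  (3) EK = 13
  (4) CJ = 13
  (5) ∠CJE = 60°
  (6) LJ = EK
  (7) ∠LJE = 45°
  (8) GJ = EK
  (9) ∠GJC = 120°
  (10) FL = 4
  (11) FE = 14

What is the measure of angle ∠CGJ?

From the given relations: GJ = EK = 13.
Step 1: By the law of cosines on triangle GJC: GC² = 13² + 13² − 2·13·13·cos(120°) = 507, so GC = 13·√3.
Step 2: By the inverse law of cosines on triangle CGJ: cos(∠CGJ) = ((13·√3)² + 13² − 13²) / (2·13·√3·13) = 507/585.43 = 0.866, so ∠CGJ = 30°.

Therefore, the measure of angle ∠CGJ = 30°.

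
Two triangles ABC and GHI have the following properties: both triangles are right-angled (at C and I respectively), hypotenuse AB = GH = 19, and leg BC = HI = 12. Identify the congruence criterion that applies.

Consider the given information: both triangles are right-angled (at C and I respectively), hypotenuse AB = GH = 19, and leg BC = HI = 12
This is not SAS or AAS: SAS requires two sides and the included angle between them. AAS requires two angles and a non-included side.
The correct criterion is HL. The hypotenuse and one leg of two right triangles are equal (Hypotenuse-Leg).

HL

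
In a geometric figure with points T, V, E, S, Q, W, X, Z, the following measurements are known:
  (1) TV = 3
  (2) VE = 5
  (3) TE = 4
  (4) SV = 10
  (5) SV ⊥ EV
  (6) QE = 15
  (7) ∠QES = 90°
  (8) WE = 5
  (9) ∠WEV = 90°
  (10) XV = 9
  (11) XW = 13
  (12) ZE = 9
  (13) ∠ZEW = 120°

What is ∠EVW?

Step 1: By the law of cosines on triangle VEW: VW² = 5² + 5² − 2·5·5·cos(90°) = 50, so VW = 5·√2.
Step 2: By the inverse law of cosines on triangle EVW: cos(∠EVW) = (5² + (5·√2)² − 5²) / (2·5·5·√2) = 50/70.71 = 0.7071, so ∠EVW = 45°.

Therefore, the measure of angle ∠EVW = 45°.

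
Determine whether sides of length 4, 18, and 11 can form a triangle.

Check the triangle inequality: 4 + 11 = 15 ≤ 18.
Since the sum of two sides does not exceed the third, no triangle can be formed.

No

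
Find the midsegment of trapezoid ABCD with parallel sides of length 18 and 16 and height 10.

midsegment = (18 + 16) / 2 = 34 / 2 = 17

17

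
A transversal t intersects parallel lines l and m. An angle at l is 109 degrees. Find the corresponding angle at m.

Corresponding angles are equal: 109 degrees.

109 degrees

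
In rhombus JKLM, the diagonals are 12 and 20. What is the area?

Area of a rhombus = (d1 * d2) / 2
Area = (12 * 20) / 2
Area = 240 / 2
Area = 120

120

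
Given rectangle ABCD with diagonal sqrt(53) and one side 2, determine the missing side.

Using the Pythagorean theorem: d^2 = a^2 + b^2
b^2 = d^2 - a^2
b^2 = 53 - 4
b^2 = 49
b = sqrt(49) = 7

7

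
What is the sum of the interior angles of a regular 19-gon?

The sum of interior angles of an n-sided polygon is (n - 2) * 180.
For n = 19: (19 - 2) * 180 = 17 * 180 = 3060 degrees.

3060 degrees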